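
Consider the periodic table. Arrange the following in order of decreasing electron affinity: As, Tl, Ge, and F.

F, Ge, As, Tl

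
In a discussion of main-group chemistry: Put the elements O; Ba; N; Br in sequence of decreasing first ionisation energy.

N > O > Br > Ba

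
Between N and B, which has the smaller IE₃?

IE_3 is the cost of taking one more electron from the +2 cation: N²⁺ still has 3 valence electrons; B²⁺ still has 1 valence electron.
All are still removing valence electrons, so compare the +2 ions as you would atoms: IE_3 generally rises across a period (higher Z_eff) and falls down a group (larger shell), subject to the usual subshell exceptions.
Valence configurations: N²⁺ [He]2s²2p¹, B²⁺ [He]2s¹.
Approximate IE_3 values (kJ/mol): N 4578, B 3660.
Hence IE_3: B < N.

B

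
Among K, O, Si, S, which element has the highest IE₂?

O

After 1 electron has been removed, what remains? K⁺ is the bare [Ar] core; O⁺ still has 5 valence electrons; Si⁺ still has 3 valence electrons; S⁺ still has 5 valence electrons.
Usually core removal costs more than valence removal, but here the competition is close: a tightly held n=2 valence electron can cost more to remove than an n=3 core electron, so the actual values have to decide it.
Valence configurations: O⁺ [He]2s²2p³, Si⁺ [Ne]3s²3p¹, S⁺ [Ne]3s²3p³.
The numbers (kJ/mol): K 3052, O 3388, Si 1577, S 2252.
Overall IE_2 order: Si < S < K < O.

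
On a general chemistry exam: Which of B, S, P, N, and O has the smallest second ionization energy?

Consider each +1 ion: B⁺ still has 2 valence electrons; S⁺ still has 5 valence electrons; P⁺ still has 4 valence electrons; N⁺ still has 4 valence electrons; O⁺ still has 5 valence electrons.
All are still removing valence electrons, so compare the +1 ions as you would atoms: IE_2 generally rises across a period (higher Z_eff) and falls down a group (larger shell), subject to the usual subshell exceptions.
Valence configurations: B⁺ [He]2s², S⁺ [Ne]3s²3p³, P⁺ [Ne]3s²3p², N⁺ [He]2s²2p², O⁺ [He]2s²2p³.
Tabulated IE_2 (kJ/mol): B 2427, S 2252, P 1907, N 2856, O 3388.
So the second ionization energies run P < S < B < N < O.

P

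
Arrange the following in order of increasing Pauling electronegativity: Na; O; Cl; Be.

Na < Be < Cl < O

Be is in period 2, group 2; O is in period 2, group 16; Na is in period 3, group 1; Cl is in period 3, group 17.
Electronegativity increases across a period and decreases down a group, tracking effective nuclear charge and atomic size.
Here both period and group differ, so the two effects have to be weighed against each other.
Be > Na: relative to Na, both the across-period and down-group shifts push Be's electronegativity up.
Cl > Be: the two effects oppose for this pair; the across-period effect wins (3.16 vs 1.57).
O > Cl: the two effects oppose for this pair; the down-group effect wins (3.44 vs 3.16).
Approximate values (Pauling): Be 1.57, O 3.44, Na 0.93, Cl 3.16.
So from lowest to highest: Na < Be < Cl < O.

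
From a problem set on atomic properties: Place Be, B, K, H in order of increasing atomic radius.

H < B < Be < K

H is in period 1, group 1; Be is in period 2, group 2; B is in period 2, group 13; K is in period 4, group 1.
Radius decreases left→right (rising Z_eff, same n) and increases top→bottom (higher n).
These span different periods and groups, so the two trends combine.
B > H: period and group pull opposite ways; the down-group shift dominates (85 vs 32 pm).
Be > B: both are in period 2; the period trend gives Be the larger value.
K > Be: both effects reinforce here, so K is clearly the larger of the two.
For reference (pm): H 32, Be 102, B 85, K 196.
So from smallest to largest: H < B < Be < K.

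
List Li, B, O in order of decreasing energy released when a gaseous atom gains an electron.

Li is in period 2, group 1; B is in period 2, group 13; O is in period 2, group 16.
Electron affinity generally becomes more exothermic across a period toward the halogens and less exothermic down a group.
All lie in period 2; the across-period trend (electron affinity increases left to right) applies, with the exception below.
Note the exception: Li has a higher electron affinity than B, contrary to the simple trend — B's ns²np¹ configuration gives only a small electron affinity — the sparsely filled np subshell binds an added electron weakly.
For reference (kJ/mol): Li 60, B 27, O 141.
So from highest to lowest: O > Li > B.

O > Li > B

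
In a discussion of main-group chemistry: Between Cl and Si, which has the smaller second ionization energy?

The second ionization energy removes an electron from the +1 ion. For each element: Cl⁺ still has 6 valence electrons; Si⁺ still has 3 valence electrons.
All are still removing valence electrons, so compare the +1 ions as you would atoms: IE_2 generally rises across a period (higher Z_eff) and falls down a group (larger shell), subject to the usual subshell exceptions.
Valence configurations: Cl⁺ [Ne]3s²3p⁴, Si⁺ [Ne]3s²3p¹.
Tabulated IE_2 (kJ/mol): Cl 2298, Si 1577.
Overall IE_2 order: Si < Cl.

Si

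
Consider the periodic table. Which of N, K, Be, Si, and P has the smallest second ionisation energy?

IE_2 is the cost of taking one more electron from the +1 cation: N⁺ still has 4 valence electrons; K⁺ is the bare [Ar] core; Be⁺ still has 1 valence electron; Si⁺ still has 3 valence electrons; P⁺ still has 4 valence electrons.
Breaking into a closed-shell core is much more expensive than removing a leftover valence electron — K has the largest IE_2 here.
Valence configurations: N⁺ [He]2s²2p², Be⁺ [He]2s¹, Si⁺ [Ne]3s²3p¹, P⁺ [Ne]3s²3p².
Tabulated IE_2 (kJ/mol): N 2856, K 3052, Be 1757, Si 1577, P 1907.
So the second ionization energies run Si < Be < P < N < K.

Si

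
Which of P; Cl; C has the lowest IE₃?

IE_3 is the cost of taking one more electron from the +2 cation: P²⁺ still has 3 valence electrons; Cl²⁺ still has 5 valence electrons; C²⁺ still has 2 valence electrons.
All are still removing valence electrons, so compare the +2 ions as you would atoms: IE_3 generally rises across a period (higher Z_eff) and falls down a group (larger shell), subject to the usual subshell exceptions.
Valence configurations: P²⁺ [Ne]3s²3p¹, Cl²⁺ [Ne]3s²3p³, C²⁺ [He]2s².
Approximate IE_3 values (kJ/mol): P 2914, Cl 3822, C 4620.
Hence IE_3: P < Cl < C.

P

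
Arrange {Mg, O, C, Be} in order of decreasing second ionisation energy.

O > C > Be > Mg

The second ionization energy removes an electron from the +1 ion. For each element: Mg⁺ still has 1 valence electron; O⁺ still has 5 valence electrons; C⁺ still has 3 valence electrons; Be⁺ still has 1 valence electron.
All are still removing valence electrons, so compare the +1 ions as you would atoms: IE_2 generally rises across a period (higher Z_eff) and falls down a group (larger shell), subject to the usual subshell exceptions.
Valence configurations: Mg⁺ [Ne]3s¹, O⁺ [He]2s²2p³, C⁺ [He]2s²2p¹, Be⁺ [He]2s¹.
Tabulated IE_2 (kJ/mol): Mg 1451, O 3388, C 2353, Be 1757.
Hence IE_2: Mg < Be < C < O.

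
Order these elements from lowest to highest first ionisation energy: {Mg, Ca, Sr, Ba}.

Ba < Sr < Ca < Mg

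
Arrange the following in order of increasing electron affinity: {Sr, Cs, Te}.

Sr < Cs < Te

Sr is in period 5, group 2; Te is in period 5, group 16; Cs is in period 6, group 1.
Electron affinity generally becomes more exothermic across a period toward the halogens and less exothermic down a group.
Neither a single period nor a single group — weigh both effects.
Cs > Sr: this pair runs against the simple trend — see the exception note.
Te > Cs: relative to Cs, both the across-period and down-group shifts push Te's electron affinity up.
Note the exception: Cs has a higher electron affinity than Sr, contrary to the simple trend — adding an electron to Sr (ns²) has to open a new, higher-energy np subshell, which is unfavourable.
Tabulated electron affinity (kJ/mol): Sr 5, Te 190, Cs 46.
So from lowest to highest: Sr < Cs < Te.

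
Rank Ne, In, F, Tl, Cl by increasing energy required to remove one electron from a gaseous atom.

In < Tl < Cl < F < Ne

F is in period 2, group 17; Ne is in period 2, group 18; Cl is in period 3, group 17; In is in period 5, group 13; Tl is in period 6, group 13.
First ionization energy rises across a period (greater Z_eff holds electrons more tightly) and falls down a group (valence electrons are farther from the nucleus).
Neither a single period nor a single group — weigh both effects.
Tl > In: this pair runs against the simple trend — see the exception note.
Cl > Tl: relative to Tl, both the across-period and down-group shifts push Cl's first ionization energy up.
F > Cl: F sits above Cl in group 17, so the down-group effect alone puts F higher.
Ne > F: Ne lies to the right of F in period 2, so the across-period effect alone puts Ne higher.
Note the exception: Tl has a higher first ionization energy than In, contrary to the simple trend — relativistic 6s stabilisation and poor 4f/5d shielding distort the trend for the heavy p-block elements.
Approximate values (kJ/mol): F 1681, Ne 2081, Cl 1251, In 558, Tl 589.
So from lowest to highest: In < Tl < Cl < F < Ne.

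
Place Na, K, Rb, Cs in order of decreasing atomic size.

Cs, Rb, K, Na

Radius decreases left→right (rising Z_eff, same n) and increases top→bottom (higher n).
All are in group 1, so atomic radius increases down the group.
So from largest to smallest: Cs > Rb > K > Na.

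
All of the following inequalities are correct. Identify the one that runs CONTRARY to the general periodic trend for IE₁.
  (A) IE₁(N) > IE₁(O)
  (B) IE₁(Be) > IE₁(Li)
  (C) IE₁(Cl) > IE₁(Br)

(A)

The general trend: IE₁ increases across a period and decreases down a group.
(A) N (period 2, group 15) vs O (period 2, group 16): the stated order contradicts the simple trend.
(B) Be (period 2, group 2) vs Li (period 2, group 1): the stated order agrees with the simple trend.
(C) Cl (period 3, group 17) vs Br (period 4, group 17): the stated order agrees with the simple trend.
The exception is (A): pairing an electron in O's 2p⁴ costs repulsion energy, so O ionizes more easily than half-filled N (2p³).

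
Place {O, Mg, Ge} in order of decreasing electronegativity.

O, Ge, Mg

O is in period 2, group 16; Mg is in period 3, group 2; Ge is in period 4, group 14.
EN rises left→right (higher Z_eff, smaller atoms) and falls top→bottom (larger, more shielded atoms).
Neither a single period nor a single group — weigh both effects.
Ge > Mg: the two effects oppose for this pair; the across-period effect wins (2.01 vs 1.31).
O > Ge: relative to Ge, both the across-period and down-group shifts push O's electronegativity up.
Approximate values (Pauling): O 3.44, Mg 1.31, Ge 2.01.
So from highest to lowest: O > Ge > Mg.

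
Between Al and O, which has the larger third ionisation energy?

O

IE_3 is the cost of taking one more electron from the +2 cation: Al²⁺ still has 1 valence electron; O²⁺ still has 4 valence electrons.
All are still removing valence electrons, so compare the +2 ions as you would atoms: IE_3 generally rises across a period (higher Z_eff) and falls down a group (larger shell), subject to the usual subshell exceptions.
Valence configurations: Al²⁺ [Ne]3s¹, O²⁺ [He]2s²2p².
The numbers (kJ/mol): Al 2745, O 5300.
Overall IE_3 order: Al < O.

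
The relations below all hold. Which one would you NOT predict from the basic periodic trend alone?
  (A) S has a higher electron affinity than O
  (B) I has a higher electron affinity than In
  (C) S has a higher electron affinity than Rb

The general trend: electron affinity increases across a period and decreases down a group.
(A) S (period 3, group 16) vs O (period 2, group 16): the stated order contradicts the simple trend.
(B) I (period 5, group 17) vs In (period 5, group 13): the stated order agrees with the simple trend.
(C) S (period 3, group 16) vs Rb (period 5, group 1): the stated order agrees with the simple trend.
The exception is (A): the compact 2p subshell of O repels the added electron more than S's larger 3p does.

(A)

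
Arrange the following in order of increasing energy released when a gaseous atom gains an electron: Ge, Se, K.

Adding an electron releases more energy for atoms nearer the top right (short of the noble gases).
All lie in period 4, so electron affinity increases left to right.
So from lowest to highest: K < Ge < Se.

K, Ge, Se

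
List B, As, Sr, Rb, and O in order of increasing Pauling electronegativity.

Rb, Sr, B, As, O

B is in period 2, group 13; O is in period 2, group 16; As is in period 4, group 15; Rb is in period 5, group 1; Sr is in period 5, group 2.
Smaller atoms with higher effective nuclear charge are more electronegative.
These span different periods and groups, so the two trends combine.
Sr > Rb: both are in period 5; the period trend gives Sr the larger value.
B > Sr: both effects reinforce here, so B is clearly the higher of the two.
As > B: the two effects oppose for this pair; the across-period effect wins (2.18 vs 2.04).
O > As: relative to As, both the across-period and down-group shifts push O's electronegativity up.
Approximate values (Pauling): B 2.04, O 3.44, As 2.18, Rb 0.82, Sr 0.95.
So from lowest to highest: Rb < Sr < B < As < O.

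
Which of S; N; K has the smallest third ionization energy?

S

After 2 electrons have been removed, what remains? S²⁺ still has 4 valence electrons; N²⁺ still has 3 valence electrons; K²⁺ is already 1 electron into the core.
Usually core removal costs more than valence removal, but here the competition is close: a tightly held n=2 valence electron can cost more to remove than an n=3 core electron, so the actual values have to decide it.
Valence configurations: S²⁺ [Ne]3s²3p², N²⁺ [He]2s²2p¹.
Tabulated IE_3 (kJ/mol): S 3357, N 4578, K 4420.
So the third ionization energies run S < K < N.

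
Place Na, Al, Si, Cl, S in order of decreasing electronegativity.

Na is in period 3, group 1; Al is in period 3, group 13; Si is in period 3, group 14; S is in period 3, group 16; Cl is in period 3, group 17.
EN rises left→right (higher Z_eff, smaller atoms) and falls top→bottom (larger, more shielded atoms).
All lie in period 3, so electronegativity increases left to right.
So from highest to lowest: Cl > S > Si > Al > Na.

Cl, S, Si, Al, Na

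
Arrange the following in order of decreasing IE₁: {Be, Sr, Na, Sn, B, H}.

H, Be, B, Sn, Sr, Na

Removing the outermost electron gets harder across a period and easier down a group.
Neither a single period nor a single group — weigh both effects.
Sr > Na: the two effects oppose for this pair; the across-period effect wins (550 vs 496 kJ/mol).
Sn > Sr: Sn lies to the right of Sr in period 5, so the across-period effect alone puts Sn higher.
B > Sn: the two effects oppose for this pair; the down-group effect wins (801 vs 709 kJ/mol).
Be > B: this pair runs against the simple trend — see the exception note.
H > Be: period and group pull opposite ways; the down-group shift dominates (1312 vs 900 kJ/mol).
Note the exception: Be has a higher first ionization energy than B, contrary to the simple trend — removing B's lone 2p electron is easier than breaking Be's filled 2s².
For reference (kJ/mol): H 1312, Be 900, B 801, Na 496, Sr 550, Sn 709.
So from highest to lowest: H > Be > B > Sn > Sr > Na.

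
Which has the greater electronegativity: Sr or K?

K is in period 4, group 1; Sr is in period 5, group 2.
Smaller atoms with higher effective nuclear charge are more electronegative.
Neither a single period nor a single group — weigh both effects.
Sr > K: the two effects oppose for this pair; the across-period effect wins (0.95 vs 0.82).
Approximate values (Pauling): K 0.82, Sr 0.95.
So Sr has the greater electronegativity (Sr > K).

Sr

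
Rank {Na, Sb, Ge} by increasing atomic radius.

Ge, Sb, Na

Moving right in a period, electrons are added to the same shell under a stronger nuclear pull, so atoms get smaller; moving down, a new shell is opened and atoms get larger.
These span different periods and groups, so the two trends combine.
Sb > Ge: period and group pull opposite ways; the down-group shift dominates (140 vs 121 pm).
Na > Sb: the two effects oppose for this pair; the across-period effect wins (155 vs 140 pm).
Tabulated atomic radius (pm): Na 155, Ge 121, Sb 140.
So from smallest to largest: Ge < Sb < Na.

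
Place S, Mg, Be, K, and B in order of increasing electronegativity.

K < Mg < Be < B < S

Be is in period 2, group 2; B is in period 2, group 13; Mg is in period 3, group 2; S is in period 3, group 16; K is in period 4, group 1.
Electronegativity increases across a period and decreases down a group, tracking effective nuclear charge and atomic size.
Neither a single period nor a single group — weigh both effects.
Mg > K: both effects reinforce here, so Mg is clearly the higher of the two.
Be > Mg: Be sits above Mg in group 2, so the down-group effect alone puts Be higher.
B > Be: B lies to the right of Be in period 2, so the across-period effect alone puts B higher.
S > B: period and group pull opposite ways; the across-period shift dominates (2.58 vs 2.04).
For reference (Pauling): Be 1.57, B 2.04, Mg 1.31, S 2.58, K 0.82.
So from lowest to highest: K < Mg < Be < B < S.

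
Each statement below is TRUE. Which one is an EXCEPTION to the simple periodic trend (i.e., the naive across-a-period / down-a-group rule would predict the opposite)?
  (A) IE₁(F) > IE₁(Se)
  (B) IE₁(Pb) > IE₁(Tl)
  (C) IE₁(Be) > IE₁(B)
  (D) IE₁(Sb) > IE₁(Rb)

(C)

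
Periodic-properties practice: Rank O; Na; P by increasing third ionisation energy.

P, O, Na

Consider each +2 ion: O²⁺ still has 4 valence electrons; Na²⁺ is already 1 electron into the core; P²⁺ still has 3 valence electrons.
Pulling an electron out of a noble-gas core costs far more than removing a remaining valence electron, so Na sits at the high end of IE_3.
Valence configurations: O²⁺ [He]2s²2p², P²⁺ [Ne]3s²3p¹.
The numbers (kJ/mol): O 5300, Na 6910, P 2914.
Hence IE_3: P < O < Na.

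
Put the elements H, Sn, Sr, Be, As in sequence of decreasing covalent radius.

H is in period 1, group 1; Be is in period 2, group 2; As is in period 4, group 15; Sr is in period 5, group 2; Sn is in period 5, group 14.
Across a period the added protons contract the valence shell; down a group each new principal shell makes the atom larger.
Neither a single period nor a single group — weigh both effects.
Be > H: the two effects oppose for this pair; the down-group effect wins (102 vs 32 pm).
As > Be: period and group pull opposite ways; the down-group shift dominates (121 vs 102 pm).
Sn > As: both effects reinforce here, so Sn is clearly the larger of the two.
Sr > Sn: Sr lies to the left of Sn in period 5, so the across-period effect alone puts Sr larger.
Tabulated atomic radius (pm): H 32, Be 102, As 121, Sr 185, Sn 140.
So from largest to smallest: Sr > Sn > As > Be > H.

Sr > Sn > As > Be > H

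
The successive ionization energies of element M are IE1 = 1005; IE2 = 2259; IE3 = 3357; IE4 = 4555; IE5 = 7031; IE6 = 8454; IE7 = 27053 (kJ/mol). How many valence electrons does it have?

Look for the largest jump between consecutive ionization energies: IE7/IE6 ≈ 3.2, far larger than any earlier ratio.
That jump marks the point where a core electron is being removed. So the atom has 6 valence electrons.

6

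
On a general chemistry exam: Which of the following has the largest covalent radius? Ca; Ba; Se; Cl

Cl is in period 3, group 17; Ca is in period 4, group 2; Se is in period 4, group 16; Ba is in period 6, group 2.
Radius decreases left→right (rising Z_eff, same n) and increases top→bottom (higher n).
These span different periods and groups, so the two trends combine.
Se > Cl: relative to Cl, both the across-period and down-group shifts push Se's atomic radius up.
Ca > Se: both are in period 4; the period trend gives Ca the larger value.
Ba > Ca: they share group 2; the group trend gives Ba the larger value.
Approximate values (pm): Cl 99, Ca 171, Se 116, Ba 196.
The largest covalent radius among these belongs to Ba.

Ba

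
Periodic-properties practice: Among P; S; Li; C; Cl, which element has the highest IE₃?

IE_3 is the cost of taking one more electron from the +2 cation: P²⁺ still has 3 valence electrons; S²⁺ still has 4 valence electrons; Li²⁺ is already 1 electron into the core; C²⁺ still has 2 valence electrons; Cl²⁺ still has 5 valence electrons.
Pulling an electron out of a noble-gas core costs far more than removing a remaining valence electron, so Li sits at the high end of IE_3.
Valence configurations: P²⁺ [Ne]3s²3p¹, S²⁺ [Ne]3s²3p², C²⁺ [He]2s², Cl²⁺ [Ne]3s²3p³.
Approximate IE_3 values (kJ/mol): P 2914, S 3357, Li 11815, C 4620, Cl 3822.
Hence IE_3: P < S < Cl < C < Li.

Li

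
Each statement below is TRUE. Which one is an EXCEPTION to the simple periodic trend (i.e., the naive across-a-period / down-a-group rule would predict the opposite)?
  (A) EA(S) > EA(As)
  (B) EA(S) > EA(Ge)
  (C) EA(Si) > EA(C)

The general trend: electron affinity increases across a period and decreases down a group.
(A) S (period 3, group 16) vs As (period 4, group 15): the stated order agrees with the simple trend.
(B) S (period 3, group 16) vs Ge (period 4, group 14): the stated order agrees with the simple trend.
(C) Si (period 3, group 14) vs C (period 2, group 14): the stated order contradicts the simple trend.
The exception is (C): Si's larger, more diffuse 3p orbitals accept an added electron slightly more readily than C's compact 2p.

(C)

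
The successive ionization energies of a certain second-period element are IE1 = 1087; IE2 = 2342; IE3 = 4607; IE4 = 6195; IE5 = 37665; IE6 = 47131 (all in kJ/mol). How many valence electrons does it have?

4

Look for the largest jump between consecutive ionization energies: IE5/IE4 ≈ 6.1, far larger than any earlier ratio.
That jump marks the point where a core electron is being removed. So the atom has 4 valence electrons.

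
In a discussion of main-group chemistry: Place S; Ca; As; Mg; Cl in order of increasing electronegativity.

Ca < Mg < As < S < Cl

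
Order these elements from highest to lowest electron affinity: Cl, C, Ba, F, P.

Cl, F, C, P, Ba

C is in period 2, group 14; F is in period 2, group 17; P is in period 3, group 15; Cl is in period 3, group 17; Ba is in period 6, group 2.
EA tends to increase across a period and decrease down a group, though the pattern is less regular than for IE or radius.
Here both period and group differ, so the two effects have to be weighed against each other.
P > Ba: both effects reinforce here, so P is clearly the higher of the two.
C > P: period and group pull opposite ways; the down-group shift dominates (122 vs 72 kJ/mol).
F > C: both are in period 2; the period trend gives F the larger value.
Cl > F: this pair runs against the simple trend — see the exception note.
Note the exception: Cl has a higher electron affinity than F, contrary to the simple trend — F's small 2p subshell makes the incoming electron feel strong e⁻–e⁻ repulsion, so Cl actually releases more energy on gaining an electron.
For reference (kJ/mol): C 122, F 328, P 72, Cl 349, Ba 14.
So from highest to lowest: Cl > F > C > P > Ba.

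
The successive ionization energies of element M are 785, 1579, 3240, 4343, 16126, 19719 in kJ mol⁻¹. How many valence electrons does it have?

Look for the largest jump between consecutive ionization energies: IE5/IE4 ≈ 3.7, far larger than any earlier ratio.
That jump marks the point where a core electron is being removed. So the atom has 4 valence electrons.

4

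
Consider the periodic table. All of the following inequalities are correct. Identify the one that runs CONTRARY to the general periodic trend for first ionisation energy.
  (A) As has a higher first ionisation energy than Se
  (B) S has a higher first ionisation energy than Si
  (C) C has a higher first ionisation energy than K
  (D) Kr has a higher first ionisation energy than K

(A)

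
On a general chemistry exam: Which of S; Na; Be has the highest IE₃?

IE_3 is the cost of taking one more electron from the +2 cation: S²⁺ still has 4 valence electrons; Na²⁺ is already 1 electron into the core; Be²⁺ is the bare [He] core.
Core electrons are held far more tightly than valence electrons, so Na and Be top the IE_3 order.
Tabulated IE_3 (kJ/mol): S 3357, Na 6910, Be 14849.
Hence IE_3: S < Na < Be.

Be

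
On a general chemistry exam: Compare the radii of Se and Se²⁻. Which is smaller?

Se

Forming Se²⁻ adds 2 electrons to Se. More electron–electron repulsion in the same shell, with unchanged nuclear charge, lets the cloud expand.
An anion is larger than its parent atom: Se²⁻ > Se.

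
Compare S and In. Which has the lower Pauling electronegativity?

In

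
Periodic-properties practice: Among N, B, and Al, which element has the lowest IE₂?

Al

The second ionization energy removes an electron from the +1 ion. For each element: N⁺ still has 4 valence electrons; B⁺ still has 2 valence electrons; Al⁺ still has 2 valence electrons.
All are still removing valence electrons, so compare the +1 ions as you would atoms: IE_2 generally rises across a period (higher Z_eff) and falls down a group (larger shell), subject to the usual subshell exceptions.
Valence configurations: N⁺ [He]2s²2p², B⁺ [He]2s², Al⁺ [Ne]3s².
The numbers (kJ/mol): N 2856, B 2427, Al 1817.
Overall IE_2 order: Al < B < N.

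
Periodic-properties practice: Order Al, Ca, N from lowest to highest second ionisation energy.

Ca < Al < N

IE_2 is the cost of taking one more electron from the +1 cation: Al⁺ still has 2 valence electrons; Ca⁺ still has 1 valence electron; N⁺ still has 4 valence electrons.
All are still removing valence electrons, so compare the +1 ions as you would atoms: IE_2 generally rises across a period (higher Z_eff) and falls down a group (larger shell), subject to the usual subshell exceptions.
Valence configurations: Al⁺ [Ne]3s², Ca⁺ [Ar]4s¹, N⁺ [He]2s²2p².
The numbers (kJ/mol): Al 1817, Ca 1145, N 2856.
Overall IE_2 order: Ca < Al < N.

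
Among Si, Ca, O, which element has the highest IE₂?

Consider each +1 ion: Si⁺ still has 3 valence electrons; Ca⁺ still has 1 valence electron; O⁺ still has 5 valence electrons.
All are still removing valence electrons, so compare the +1 ions as you would atoms: IE_2 generally rises across a period (higher Z_eff) and falls down a group (larger shell), subject to the usual subshell exceptions.
Valence configurations: Si⁺ [Ne]3s²3p¹, Ca⁺ [Ar]4s¹, O⁺ [He]2s²2p³.
Tabulated IE_2 (kJ/mol): Si 1577, Ca 1145, O 3388.
Putting it together, IE_2: Ca < Si < O.

O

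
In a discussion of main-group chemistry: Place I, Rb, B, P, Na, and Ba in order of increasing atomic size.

Atomic radius shrinks across a period as nuclear charge pulls the same shell inward, and grows down a group as new shells are added.
These span different periods and groups, so the two trends combine.
P > B: the two effects oppose for this pair; the down-group effect wins (111 vs 85 pm).
I > P: the two effects oppose for this pair; the down-group effect wins (133 vs 111 pm).
Na > I: period and group pull opposite ways; the across-period shift dominates (155 vs 133 pm).
Ba > Na: the two effects oppose for this pair; the down-group effect wins (196 vs 155 pm).
Rb > Ba: the two effects oppose for this pair; the across-period effect wins (210 vs 196 pm).
For reference (pm): B 85, Na 155, P 111, Rb 210, I 133, Ba 196.
So from smallest to largest: B < P < I < Na < Ba < Rb.

B < P < I < Na < Ba < Rb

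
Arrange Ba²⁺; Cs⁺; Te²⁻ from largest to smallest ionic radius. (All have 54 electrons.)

Te²⁻ > Cs⁺ > Ba²⁺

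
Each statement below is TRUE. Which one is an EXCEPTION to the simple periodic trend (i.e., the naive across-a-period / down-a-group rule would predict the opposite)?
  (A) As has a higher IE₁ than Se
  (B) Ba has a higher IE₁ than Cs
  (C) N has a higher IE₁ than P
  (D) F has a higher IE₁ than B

The general trend: IE₁ increases across a period and decreases down a group.
(A) As (period 4, group 15) vs Se (period 4, group 16): the stated order contradicts the simple trend.
(B) Ba (period 6, group 2) vs Cs (period 6, group 1): the stated order agrees with the simple trend.
(C) N (period 2, group 15) vs P (period 3, group 15): the stated order agrees with the simple trend.
(D) F (period 2, group 17) vs B (period 2, group 13): the stated order agrees with the simple trend.
The exception is (A): Se (4p⁴) ionizes more easily than half-filled As (4p³).

(A)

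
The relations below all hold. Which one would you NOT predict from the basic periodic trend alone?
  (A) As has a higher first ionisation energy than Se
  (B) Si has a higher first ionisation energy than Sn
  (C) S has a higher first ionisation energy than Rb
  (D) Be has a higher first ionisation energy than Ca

The general trend: first ionisation energy increases across a period and decreases down a group.
(A) As (period 4, group 15) vs Se (period 4, group 16): the stated order contradicts the simple trend.
(B) Si (period 3, group 14) vs Sn (period 5, group 14): the stated order agrees with the simple trend.
(C) S (period 3, group 16) vs Rb (period 5, group 1): the stated order agrees with the simple trend.
(D) Be (period 2, group 2) vs Ca (period 4, group 2): the stated order agrees with the simple trend.
The exception is (A): Se (4p⁴) ionizes more easily than half-filled As (4p³).

(A)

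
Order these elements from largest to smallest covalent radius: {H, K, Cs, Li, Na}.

H is in period 1, group 1; Li is in period 2, group 1; Na is in period 3, group 1; K is in period 4, group 1; Cs is in period 6, group 1.
Radius decreases left→right (rising Z_eff, same n) and increases top→bottom (higher n).
All are in group 1, so atomic radius increases down the group.
So from largest to smallest: Cs > K > Na > Li > H.

Cs > K > Na > Li > H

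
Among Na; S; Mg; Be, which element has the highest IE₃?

The third ionization energy removes an electron from the +2 ion. For each element: Na²⁺ is already 1 electron into the core; S²⁺ still has 4 valence electrons; Mg²⁺ is the bare [Ne] core; Be²⁺ is the bare [He] core.
Breaking into a closed-shell core is much more expensive than removing a leftover valence electron — Na, Mg and Be have the largest IE_3 here.
The numbers (kJ/mol): Na 6910, S 3357, Mg 7733, Be 14849.
Overall IE_3 order: S < Na < Mg < Be.

Be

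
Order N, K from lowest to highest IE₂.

N, K

The second ionization energy removes an electron from the +1 ion. For each element: N⁺ still has 4 valence electrons; K⁺ is the bare [Ar] core.
Core electrons are held far more tightly than valence electrons, so K tops the IE_2 order.
The numbers (kJ/mol): N 2856, K 3052.
Hence IE_2: N < K.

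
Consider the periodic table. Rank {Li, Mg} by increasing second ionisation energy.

Mg, Li

Consider each +1 ion: Li⁺ is the bare [He] core; Mg⁺ still has 1 valence electron.
Pulling an electron out of a noble-gas core costs far more than removing a remaining valence electron, so Li sits at the high end of IE_2.
Approximate IE_2 values (kJ/mol): Li 7298, Mg 1451.
Overall IE_2 order: Mg < Li.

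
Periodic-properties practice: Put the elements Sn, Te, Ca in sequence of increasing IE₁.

Ca < Sn < Te

Ca is in period 4, group 2; Sn is in period 5, group 14; Te is in period 5, group 16.
Across a period the outer electron is held more tightly (higher IE₁); down a group it sits in a higher shell, more shielded, and comes off more easily.
Neither a single period nor a single group — weigh both effects.
Sn > Ca: the two effects oppose for this pair; the across-period effect wins (709 vs 590 kJ/mol).
Te > Sn: Te lies to the right of Sn in period 5, so the across-period effect alone puts Te higher.
Approximate values (kJ/mol): Ca 590, Sn 709, Te 869.
So from lowest to highest: Ca < Sn < Te.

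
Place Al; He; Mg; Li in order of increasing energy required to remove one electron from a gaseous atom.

IE₁ increases left→right with effective nuclear charge and decreases top→bottom as the valence shell moves farther out.
Here both period and group differ, so the two effects have to be weighed against each other.
Al > Li: the two effects oppose for this pair; the across-period effect wins (578 vs 520 kJ/mol).
Mg > Al: this pair runs against the simple trend — see the exception note.
He > Mg: both effects reinforce here, so He is clearly the higher of the two.
Note the exception: Mg has a higher first ionization energy than Al, contrary to the simple trend — Al's single 3p electron is easier to remove than one from Mg's filled 3s².
Approximate values (kJ/mol): He 2372, Li 520, Mg 738, Al 578.
So from lowest to highest: Li < Al < Mg < He.

Li, Al, Mg, He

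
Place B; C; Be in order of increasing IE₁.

B < Be < C

Across a period the outer electron is held more tightly (higher IE₁); down a group it sits in a higher shell, more shielded, and comes off more easily.
All lie in period 2; the across-period trend (first ionization energy increases left to right) applies, with the exception below.
Note the exception: Be has a higher first ionization energy than B, contrary to the simple trend — removing B's lone 2p electron is easier than breaking Be's filled 2s².
Approximate values (kJ/mol): Be 900, B 801, C 1086.
So from lowest to highest: B < Be < C.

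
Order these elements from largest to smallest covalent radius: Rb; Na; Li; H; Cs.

Cs > Rb > Na > Li > H

H is in period 1, group 1; Li is in period 2, group 1; Na is in period 3, group 1; Rb is in period 5, group 1; Cs is in period 6, group 1.
Atomic radius shrinks across a period as nuclear charge pulls the same shell inward, and grows down a group as new shells are added.
All are in group 1, so atomic radius increases down the group.
So from largest to smallest: Cs > Rb > Na > Li > H.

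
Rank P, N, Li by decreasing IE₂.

Li > N > P

After 1 electron has been removed, what remains? P⁺ still has 4 valence electrons; N⁺ still has 4 valence electrons; Li⁺ is the bare [He] core.
Core electrons are held far more tightly than valence electrons, so Li tops the IE_2 order.
Valence configurations: P⁺ [Ne]3s²3p², N⁺ [He]2s²2p².
Approximate IE_2 values (kJ/mol): P 1907, N 2856, Li 7298.
Overall IE_2 order: P < N < Li.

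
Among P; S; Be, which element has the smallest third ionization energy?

IE_3 is the cost of taking one more electron from the +2 cation: P²⁺ still has 3 valence electrons; S²⁺ still has 4 valence electrons; Be²⁺ is the bare [He] core.
Breaking into a closed-shell core is much more expensive than removing a leftover valence electron — Be has the largest IE_3 here.
Valence configurations: P²⁺ [Ne]3s²3p¹, S²⁺ [Ne]3s²3p².
The numbers (kJ/mol): P 2914, S 3357, Be 14849.
Putting it together, IE_3: P < S < Be.

P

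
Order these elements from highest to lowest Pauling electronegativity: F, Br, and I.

F is in period 2, group 17; Br is in period 4, group 17; I is in period 5, group 17.
Smaller atoms with higher effective nuclear charge are more electronegative.
All are in group 17, so electronegativity increases up the group.
So from highest to lowest: F > Br > I.

F, Br, I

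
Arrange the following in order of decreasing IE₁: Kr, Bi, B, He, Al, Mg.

He > Kr > B > Mg > Bi > Al

He is in period 1, group 18; B is in period 2, group 13; Mg is in period 3, group 2; Al is in period 3, group 13; Kr is in period 4, group 18; Bi is in period 6, group 15.
Removing the outermost electron gets harder across a period and easier down a group.
Neither a single period nor a single group — weigh both effects.
Bi > Al: period and group pull opposite ways; the across-period shift dominates (703 vs 578 kJ/mol).
Mg > Bi: the two effects oppose for this pair; the down-group effect wins (738 vs 703 kJ/mol).
B > Mg: both effects reinforce here, so B is clearly the higher of the two.
Kr > B: the two effects oppose for this pair; the across-period effect wins (1351 vs 801 kJ/mol).
He > Kr: they share group 18; the group trend gives He the larger value.
Note the exception: Mg has a higher first ionization energy than Al, contrary to the simple trend — Al's single 3p electron is easier to remove than one from Mg's filled 3s².
Approximate values (kJ/mol): He 2372, B 801, Mg 738, Al 578, Kr 1351, Bi 703.
So from highest to lowest: He > Kr > B > Mg > Bi > Al.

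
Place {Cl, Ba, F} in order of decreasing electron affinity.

Cl > F > Ba

Electron affinity generally becomes more exothermic across a period toward the halogens and less exothermic down a group.
These span different periods and groups, so the two trends combine.
F > Ba: both effects reinforce here, so F is clearly the higher of the two.
Cl > F: this pair runs against the simple trend — see the exception note.
Note the exception: Cl has a higher electron affinity than F, contrary to the simple trend — F's small 2p subshell makes the incoming electron feel strong e⁻–e⁻ repulsion, so Cl actually releases more energy on gaining an electron.
For reference (kJ/mol): F 328, Cl 349, Ba 14.
So from highest to lowest: Cl > F > Ba.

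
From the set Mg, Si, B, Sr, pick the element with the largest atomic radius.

B is in period 2, group 13; Mg is in period 3, group 2; Si is in period 3, group 14; Sr is in period 5, group 2.
Moving right in a period, electrons are added to the same shell under a stronger nuclear pull, so atoms get smaller; moving down, a new shell is opened and atoms get larger.
These span different periods and groups, so the two trends combine.
Si > B: period and group pull opposite ways; the down-group shift dominates (116 vs 85 pm).
Mg > Si: both are in period 3; the period trend gives Mg the larger value.
Sr > Mg: Sr sits below Mg in group 2, so the down-group effect alone puts Sr larger.
For reference (pm): B 85, Mg 139, Si 116, Sr 185.
The largest atomic radius among these belongs to Sr.

Sr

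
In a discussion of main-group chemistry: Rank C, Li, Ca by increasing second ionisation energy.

Ca < C < Li

IE_2 is the cost of taking one more electron from the +1 cation: C⁺ still has 3 valence electrons; Li⁺ is the bare [He] core; Ca⁺ still has 1 valence electron.
Core electrons are held far more tightly than valence electrons, so Li tops the IE_2 order.
Valence configurations: C⁺ [He]2s²2p¹, Ca⁺ [Ar]4s¹.
The numbers (kJ/mol): C 2353, Li 7298, Ca 1145.
So the second ionization energies run Ca < C < Li.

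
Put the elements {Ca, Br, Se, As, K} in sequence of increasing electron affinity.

Ca < K < As < Se < Br

Atoms with high Z_eff and room in the valence shell (especially the halogens) have the most exothermic electron affinities.
All lie in period 4; the across-period trend (electron affinity increases left to right) applies, with the exception below.
Note the exception: K has a higher electron affinity than Ca, contrary to the simple trend — adding an electron to Ca (ns²) has to open a new, higher-energy np subshell, which is unfavourable.
Tabulated electron affinity (kJ/mol): K 48, Ca 2, As 78, Se 195, Br 325.
So from lowest to highest: Ca < K < As < Se < Br.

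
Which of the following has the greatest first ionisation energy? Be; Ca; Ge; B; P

P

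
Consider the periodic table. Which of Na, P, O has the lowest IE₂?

P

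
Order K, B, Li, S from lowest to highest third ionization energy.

S, B, K, Li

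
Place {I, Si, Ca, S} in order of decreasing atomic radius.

Ca, I, Si, S

Atomic radius shrinks across a period as nuclear charge pulls the same shell inward, and grows down a group as new shells are added.
These span different periods and groups, so the two trends combine.
Si > S: Si lies to the left of S in period 3, so the across-period effect alone puts Si larger.
I > Si: the two effects oppose for this pair; the down-group effect wins (133 vs 116 pm).
Ca > I: the two effects oppose for this pair; the across-period effect wins (171 vs 133 pm).
Approximate values (pm): Si 116, S 103, Ca 171, I 133.
So from largest to smallest: Ca > I > Si > S.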